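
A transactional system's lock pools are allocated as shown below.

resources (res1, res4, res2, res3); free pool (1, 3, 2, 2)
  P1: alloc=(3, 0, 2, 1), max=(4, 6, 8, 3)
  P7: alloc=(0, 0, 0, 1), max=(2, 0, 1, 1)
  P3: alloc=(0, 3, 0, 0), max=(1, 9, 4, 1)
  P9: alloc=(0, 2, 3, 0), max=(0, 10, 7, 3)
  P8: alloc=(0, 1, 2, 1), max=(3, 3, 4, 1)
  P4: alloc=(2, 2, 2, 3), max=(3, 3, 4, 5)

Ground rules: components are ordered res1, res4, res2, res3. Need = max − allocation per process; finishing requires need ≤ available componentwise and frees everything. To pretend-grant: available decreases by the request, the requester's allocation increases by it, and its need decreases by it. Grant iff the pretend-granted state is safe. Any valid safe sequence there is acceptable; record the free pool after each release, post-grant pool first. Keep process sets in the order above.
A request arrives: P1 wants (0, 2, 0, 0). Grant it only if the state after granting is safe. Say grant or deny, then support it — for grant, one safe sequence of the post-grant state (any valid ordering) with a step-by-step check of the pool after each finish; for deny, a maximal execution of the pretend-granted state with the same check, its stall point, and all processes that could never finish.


GRANT. The post-grant state is safe; one safe sequence: P4, P8, P1, P3, P7, P9.
Key observation: the grant leaves (1, 1, 2, 2) free — enough for P4, whose release restarts the cascade.
Check on the post-grant state, step by step:
  pool = (1, 1, 2, 2)
  P4 needs (1, 1, 2, 2) <= (1, 1, 2, 2) -> finishes; pool += (2, 2, 2, 3) = (3, 3, 4, 5)
  P8 needs (3, 2, 2, 0) <= (3, 3, 4, 5) -> finishes; pool += (0, 1, 2, 1) = (3, 4, 6, 6)
  P1 needs (1, 4, 6, 2) <= (3, 4, 6, 6) -> finishes; pool += (3, 2, 2, 1) = (6, 6, 8, 7)
  P3 needs (1, 6, 4, 1) <= (6, 6, 8, 7) -> finishes; pool += (0, 3, 0, 0) = (6, 9, 8, 7)
  P7 needs (2, 0, 1, 0) <= (6, 9, 8, 7) -> finishes; pool += (0, 0, 0, 1) = (6, 9, 8, 8)
  P9 needs (0, 8, 4, 3) <= (6, 9, 8, 8) -> finishes; pool += (0, 2, 3, 0) = (6, 11, 11, 8)


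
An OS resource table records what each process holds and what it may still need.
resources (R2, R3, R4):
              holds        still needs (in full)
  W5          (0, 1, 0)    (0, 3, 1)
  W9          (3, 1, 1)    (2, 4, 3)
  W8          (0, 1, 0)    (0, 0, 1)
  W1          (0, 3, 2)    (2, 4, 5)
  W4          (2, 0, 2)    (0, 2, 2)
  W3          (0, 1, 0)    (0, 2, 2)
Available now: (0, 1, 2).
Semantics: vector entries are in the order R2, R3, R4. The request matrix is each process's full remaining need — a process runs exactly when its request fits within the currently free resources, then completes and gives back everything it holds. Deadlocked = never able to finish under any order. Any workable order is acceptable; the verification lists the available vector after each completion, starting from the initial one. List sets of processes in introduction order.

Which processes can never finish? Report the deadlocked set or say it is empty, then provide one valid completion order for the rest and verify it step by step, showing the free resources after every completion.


Nothing here is deadlocked.
Key observation: no deadlock: W8 fits now, and the freed resources carry the rest through.
A valid finishing order for the others: W8, W4, W3, W5, W9, W1. Check, step by step:
  pool = (0, 1, 2)
  run W8 (needs (0, 0, 1), free (0, 1, 2)); after release of (0, 1, 0) the pool is (0, 2, 2)
  run W4 (needs (0, 2, 2), free (0, 2, 2)); after release of (2, 0, 2) the pool is (2, 2, 4)
  run W3 (needs (0, 2, 2), free (2, 2, 4)); after release of (0, 1, 0) the pool is (2, 3, 4)
  run W5 (needs (0, 3, 1), free (2, 3, 4)); after release of (0, 1, 0) the pool is (2, 4, 4)
  run W9 (needs (2, 4, 3), free (2, 4, 4)); after release of (3, 1, 1) the pool is (5, 5, 5)
  run W1 (needs (2, 4, 5), free (5, 5, 5)); after release of (0, 3, 2) the pool is (5, 8, 7)


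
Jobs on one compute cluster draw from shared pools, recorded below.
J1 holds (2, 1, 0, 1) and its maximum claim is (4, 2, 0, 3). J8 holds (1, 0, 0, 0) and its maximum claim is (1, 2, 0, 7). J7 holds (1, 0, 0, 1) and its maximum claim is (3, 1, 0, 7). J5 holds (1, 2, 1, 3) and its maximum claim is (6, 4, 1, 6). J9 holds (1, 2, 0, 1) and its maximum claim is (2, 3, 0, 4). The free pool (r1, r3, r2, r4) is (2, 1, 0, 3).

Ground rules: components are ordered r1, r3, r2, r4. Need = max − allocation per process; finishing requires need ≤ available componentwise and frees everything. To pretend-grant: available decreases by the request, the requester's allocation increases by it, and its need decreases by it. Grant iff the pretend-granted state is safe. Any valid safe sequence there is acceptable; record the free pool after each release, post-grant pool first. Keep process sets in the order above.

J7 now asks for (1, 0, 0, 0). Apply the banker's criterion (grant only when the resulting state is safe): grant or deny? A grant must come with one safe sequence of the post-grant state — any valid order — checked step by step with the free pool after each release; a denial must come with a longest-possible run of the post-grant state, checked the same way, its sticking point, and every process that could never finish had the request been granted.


DENY. Granting would leave the state unsafe.
Key observation: after J9, J1 the pool peaks at (4, 4, 0, 5), and each blocked process is short somewhere: J8 on r4; J7 on r4; J5 on r1.
On the post-grant state, J9, J1 is a maximal run — nothing extends it. Walking it through:
  pool = (1, 1, 0, 3)
  J9 needs (1, 1, 0, 3) <= (1, 1, 0, 3) -> finishes; pool += (1, 2, 0, 1) = (2, 3, 0, 4)
  J1 needs (2, 1, 0, 2) <= (2, 3, 0, 4) -> finishes; pool += (2, 1, 0, 1) = (4, 4, 0, 5)
  J8 cannot run: need (0, 2, 0, 7) vs free (4, 4, 0, 5) (insufficient r4)
  J7 cannot run: need (1, 1, 0, 6) vs free (4, 4, 0, 5) (insufficient r4)
  J5 cannot run: need (5, 2, 0, 3) vs free (4, 4, 0, 5) (insufficient r1)
Post-grant, the permanently blocked set is J8, J7 and J5.


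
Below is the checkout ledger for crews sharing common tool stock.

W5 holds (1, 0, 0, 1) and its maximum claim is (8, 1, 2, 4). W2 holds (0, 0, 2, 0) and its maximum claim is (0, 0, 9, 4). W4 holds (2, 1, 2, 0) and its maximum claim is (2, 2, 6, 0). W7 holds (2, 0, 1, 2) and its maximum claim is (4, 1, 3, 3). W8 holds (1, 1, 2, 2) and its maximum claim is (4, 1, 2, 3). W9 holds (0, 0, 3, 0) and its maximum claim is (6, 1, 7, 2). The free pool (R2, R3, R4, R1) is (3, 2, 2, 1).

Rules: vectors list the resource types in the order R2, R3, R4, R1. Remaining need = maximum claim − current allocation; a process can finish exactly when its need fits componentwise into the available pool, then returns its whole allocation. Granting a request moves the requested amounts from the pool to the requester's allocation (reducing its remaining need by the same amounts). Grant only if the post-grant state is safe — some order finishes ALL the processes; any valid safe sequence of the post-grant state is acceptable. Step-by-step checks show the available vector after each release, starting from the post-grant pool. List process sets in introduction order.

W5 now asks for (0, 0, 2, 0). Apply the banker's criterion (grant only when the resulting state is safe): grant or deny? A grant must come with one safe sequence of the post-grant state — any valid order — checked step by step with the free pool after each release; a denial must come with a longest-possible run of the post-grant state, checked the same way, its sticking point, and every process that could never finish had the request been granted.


DENY: after the grant no complete ordering would exist.
Key observation: after W8, W7 the pool peaks at (6, 3, 3, 5), and each blocked process is short somewhere: W5 on R2; W2 on R4; W4 on R4; W9 on R4.
After a pretend grant, a maximal execution: W8, W7 — then nothing else fits. Verifying each step:
  pool = (3, 2, 0, 1)
  W8 needs (3, 0, 0, 1) <= (3, 2, 0, 1) -> finishes; pool += (1, 1, 2, 2) = (4, 3, 2, 3)
  W7 needs (2, 1, 2, 1) <= (4, 3, 2, 3) -> finishes; pool += (2, 0, 1, 2) = (6, 3, 3, 5)
  W5 still needs (7, 1, 0, 3) but only (6, 3, 3, 5) is free — short on R2
  W2 still needs (0, 0, 7, 4) but only (6, 3, 3, 5) is free — short on R4
  W4 still needs (0, 1, 4, 0) but only (6, 3, 3, 5) is free — short on R4
  W9 still needs (6, 1, 4, 2) but only (6, 3, 3, 5) is free — short on R4
Processes that could never finish after the grant: W5, W2, W4 and W9.


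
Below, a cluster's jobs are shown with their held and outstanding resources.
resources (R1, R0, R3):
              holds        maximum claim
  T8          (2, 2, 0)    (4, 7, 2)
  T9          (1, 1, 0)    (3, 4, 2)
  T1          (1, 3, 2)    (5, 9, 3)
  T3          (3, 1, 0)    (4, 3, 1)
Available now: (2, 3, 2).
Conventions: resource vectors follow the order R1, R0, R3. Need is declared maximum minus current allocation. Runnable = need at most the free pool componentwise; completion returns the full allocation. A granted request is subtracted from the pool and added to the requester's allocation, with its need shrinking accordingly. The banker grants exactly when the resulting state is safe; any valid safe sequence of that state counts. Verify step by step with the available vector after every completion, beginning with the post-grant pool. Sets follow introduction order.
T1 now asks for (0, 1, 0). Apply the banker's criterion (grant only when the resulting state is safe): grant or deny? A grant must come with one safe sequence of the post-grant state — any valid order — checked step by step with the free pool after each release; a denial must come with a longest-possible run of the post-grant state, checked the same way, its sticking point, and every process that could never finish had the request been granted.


DENY — the pretend-granted state is unsafe.
Key observation: no order helps: past T3, T9, the free pool tops out at (6, 4, 2), below what each blocked process needs in R0.
Pretend the grant happened; the run T3, T9 goes as far as possible. Check, step by step:
  pool = (2, 2, 2)
  run T3 (needs (1, 2, 1), free (2, 2, 2)); after release of (3, 1, 0) the pool is (5, 3, 2)
  run T9 (needs (2, 3, 2), free (5, 3, 2)); after release of (1, 1, 0) the pool is (6, 4, 2)
  T8 cannot run: need (2, 5, 2) vs free (6, 4, 2) (insufficient R0)
  T1 cannot run: need (4, 5, 1) vs free (6, 4, 2) (insufficient R0)
Had the request been granted, T8 and T1 could never finish.


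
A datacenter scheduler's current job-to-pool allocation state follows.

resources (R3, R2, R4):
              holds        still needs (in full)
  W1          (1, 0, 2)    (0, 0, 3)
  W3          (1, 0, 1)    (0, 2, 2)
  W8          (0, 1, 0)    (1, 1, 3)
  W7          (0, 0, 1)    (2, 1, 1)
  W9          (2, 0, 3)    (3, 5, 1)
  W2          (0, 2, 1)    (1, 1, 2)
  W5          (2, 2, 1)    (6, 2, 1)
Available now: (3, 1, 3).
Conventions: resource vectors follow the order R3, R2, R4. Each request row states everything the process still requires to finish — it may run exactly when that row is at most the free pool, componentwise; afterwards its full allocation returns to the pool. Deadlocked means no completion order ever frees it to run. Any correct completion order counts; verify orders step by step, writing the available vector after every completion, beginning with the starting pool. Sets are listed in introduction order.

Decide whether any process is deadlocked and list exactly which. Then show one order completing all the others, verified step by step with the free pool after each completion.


Deadlocked set: W9 and W5.
Key observation: after W1, W8, W3, W2, W7 the pool peaks at (5, 4, 8), and each blocked process is short somewhere: W9 on R2; W5 on R3.
A valid finishing order for the others: W1, W8, W3, W2, W7. Step-by-step check:
  pool = (3, 1, 3)
  run W1 (needs (0, 0, 3), free (3, 1, 3)); after release of (1, 0, 2) the pool is (4, 1, 5)
  run W8 (needs (1, 1, 3), free (4, 1, 5)); after release of (0, 1, 0) the pool is (4, 2, 5)
  run W3 (needs (0, 2, 2), free (4, 2, 5)); after release of (1, 0, 1) the pool is (5, 2, 6)
  run W2 (needs (1, 1, 2), free (5, 2, 6)); after release of (0, 2, 1) the pool is (5, 4, 7)
  run W7 (needs (2, 1, 1), free (5, 4, 7)); after release of (0, 0, 1) the pool is (5, 4, 8)
The blocked processes can never fit:
  W9 cannot run: need (3, 5, 1) vs free (5, 4, 8) (insufficient R2)
  W5 cannot run: need (6, 2, 1) vs free (5, 4, 8) (insufficient R3)


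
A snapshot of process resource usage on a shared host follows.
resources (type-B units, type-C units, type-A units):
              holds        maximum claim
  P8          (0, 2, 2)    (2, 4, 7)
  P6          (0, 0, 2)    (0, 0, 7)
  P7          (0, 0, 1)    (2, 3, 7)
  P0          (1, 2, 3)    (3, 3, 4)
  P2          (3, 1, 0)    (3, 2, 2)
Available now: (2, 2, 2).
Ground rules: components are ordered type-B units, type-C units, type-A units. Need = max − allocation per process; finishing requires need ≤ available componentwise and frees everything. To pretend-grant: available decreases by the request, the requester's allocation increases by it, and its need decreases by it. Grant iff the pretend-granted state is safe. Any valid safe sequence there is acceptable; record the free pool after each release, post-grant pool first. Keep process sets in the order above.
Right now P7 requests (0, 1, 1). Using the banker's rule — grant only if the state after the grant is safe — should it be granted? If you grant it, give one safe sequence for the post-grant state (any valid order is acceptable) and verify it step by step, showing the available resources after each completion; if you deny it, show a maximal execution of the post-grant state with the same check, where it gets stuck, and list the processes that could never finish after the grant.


DENY. Granting would leave the state unsafe.
Key observation: type-A units is the bottleneck — with P0, P2 done the pool holds (6, 4, 4), short of every remaining need.
After a pretend grant, a maximal execution: P0, P2 — then nothing else fits. Verifying each step:
  pool = (2, 1, 1)
  P0 needs (2, 1, 1) <= (2, 1, 1) -> finishes; pool += (1, 2, 3) = (3, 3, 4)
  P2 needs (0, 1, 2) <= (3, 3, 4) -> finishes; pool += (3, 1, 0) = (6, 4, 4)
  blocked: P8 wants (2, 2, 5), pool (6, 4, 4) — not enough type-A units
  blocked: P6 wants (0, 0, 5), pool (6, 4, 4) — not enough type-A units
  blocked: P7 wants (2, 2, 5), pool (6, 4, 4) — not enough type-A units
Processes that could never finish after the grant: P8, P6 and P7.


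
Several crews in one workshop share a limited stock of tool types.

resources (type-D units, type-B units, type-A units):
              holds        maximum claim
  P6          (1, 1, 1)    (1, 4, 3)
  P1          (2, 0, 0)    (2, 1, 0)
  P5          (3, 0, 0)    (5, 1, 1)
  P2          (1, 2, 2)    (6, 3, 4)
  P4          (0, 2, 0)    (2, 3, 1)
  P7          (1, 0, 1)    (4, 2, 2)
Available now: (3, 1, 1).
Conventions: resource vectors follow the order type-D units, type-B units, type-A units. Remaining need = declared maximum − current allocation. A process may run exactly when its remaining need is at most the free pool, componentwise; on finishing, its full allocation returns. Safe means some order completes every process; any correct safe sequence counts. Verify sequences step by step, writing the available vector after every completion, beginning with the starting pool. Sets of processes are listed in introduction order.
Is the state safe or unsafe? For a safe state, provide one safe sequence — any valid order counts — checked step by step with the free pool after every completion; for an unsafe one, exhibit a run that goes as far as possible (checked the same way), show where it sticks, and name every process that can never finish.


The state is SAFE; one workable sequence: P5, P4, P7, P2, P6, P1.
Key observation: P5 marks the first exact bind of the order: its need (2, 1, 1) fits the free (3, 1, 1) with zero slack on a requested resource.
Check, step by step:
  pool = (3, 1, 1)
  P5 needs (2, 1, 1) <= (3, 1, 1) -> finishes; pool += (3, 0, 0) = (6, 1, 1)
  P4 needs (2, 1, 1) <= (6, 1, 1) -> finishes; pool += (0, 2, 0) = (6, 3, 1)
  P7 needs (3, 2, 1) <= (6, 3, 1) -> finishes; pool += (1, 0, 1) = (7, 3, 2)
  P2 needs (5, 1, 2) <= (7, 3, 2) -> finishes; pool += (1, 2, 2) = (8, 5, 4)
  P6 needs (0, 3, 2) <= (8, 5, 4) -> finishes; pool += (1, 1, 1) = (9, 6, 5)
  P1 needs (0, 1, 0) <= (9, 6, 5) -> finishes; pool += (2, 0, 0) = (11, 6, 5)


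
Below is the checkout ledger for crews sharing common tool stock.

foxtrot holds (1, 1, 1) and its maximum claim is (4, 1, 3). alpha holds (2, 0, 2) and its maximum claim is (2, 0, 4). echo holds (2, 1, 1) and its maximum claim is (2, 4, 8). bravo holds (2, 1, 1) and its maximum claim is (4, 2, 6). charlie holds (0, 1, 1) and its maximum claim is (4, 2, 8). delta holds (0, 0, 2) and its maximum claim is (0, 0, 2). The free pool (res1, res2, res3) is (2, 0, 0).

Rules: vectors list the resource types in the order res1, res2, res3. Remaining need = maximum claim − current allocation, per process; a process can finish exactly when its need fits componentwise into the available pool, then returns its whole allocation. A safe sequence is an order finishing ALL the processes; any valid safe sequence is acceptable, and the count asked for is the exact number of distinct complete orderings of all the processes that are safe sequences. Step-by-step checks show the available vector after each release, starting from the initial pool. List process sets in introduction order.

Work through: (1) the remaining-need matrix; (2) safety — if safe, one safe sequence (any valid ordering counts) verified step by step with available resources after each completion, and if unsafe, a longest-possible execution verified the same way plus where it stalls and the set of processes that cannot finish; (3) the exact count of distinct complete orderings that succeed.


(1) Remaining need (order res1, res2, res3):
  foxtrot: (3, 0, 2)
  alpha: (0, 0, 2)
  echo: (0, 3, 7)
  bravo: (2, 1, 5)
  charlie: (4, 1, 7)
  delta: (0, 0, 0)
(2) UNSAFE.
Key observation: even finishing delta, alpha, foxtrot, bravo leaves just (7, 2, 6) free — too little res3 for any of the remaining processes.
A maximal execution: delta, alpha, foxtrot, bravo — then nothing else fits. Step-by-step check:
  pool = (2, 0, 0)
  delta needs (0, 0, 0) <= (2, 0, 0) -> finishes; pool += (0, 0, 2) = (2, 0, 2)
  alpha needs (0, 0, 2) <= (2, 0, 2) -> finishes; pool += (2, 0, 2) = (4, 0, 4)
  foxtrot needs (3, 0, 2) <= (4, 0, 4) -> finishes; pool += (1, 1, 1) = (5, 1, 5)
  bravo needs (2, 1, 5) <= (5, 1, 5) -> finishes; pool += (2, 1, 1) = (7, 2, 6)
  echo cannot run: need (0, 3, 7) vs free (7, 2, 6) (insufficient res2 and res3)
  charlie cannot run: need (4, 1, 7) vs free (7, 2, 6) (insufficient res3)
Permanently blocked: echo and charlie.
(3) The exact count: 0 of the possible complete orderings are safe sequences.


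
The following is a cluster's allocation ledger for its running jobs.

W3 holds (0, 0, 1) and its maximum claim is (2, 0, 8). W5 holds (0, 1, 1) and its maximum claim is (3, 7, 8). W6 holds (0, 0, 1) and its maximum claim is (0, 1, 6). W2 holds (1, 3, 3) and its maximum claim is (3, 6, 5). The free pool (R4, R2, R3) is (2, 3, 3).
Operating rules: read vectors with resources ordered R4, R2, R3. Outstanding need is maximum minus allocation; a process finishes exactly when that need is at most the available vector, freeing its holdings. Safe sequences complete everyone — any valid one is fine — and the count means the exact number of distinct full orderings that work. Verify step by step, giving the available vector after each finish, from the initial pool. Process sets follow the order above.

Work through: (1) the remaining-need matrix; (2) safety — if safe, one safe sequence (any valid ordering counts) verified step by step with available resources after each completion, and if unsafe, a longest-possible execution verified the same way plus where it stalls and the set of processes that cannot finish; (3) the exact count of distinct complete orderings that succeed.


(1) Outstanding need per process (order R4, R2, R3):
  W3: (2, 0, 7)
  W5: (3, 6, 7)
  W6: (0, 1, 5)
  W2: (2, 3, 2)
(2) SAFE — a valid safe sequence is W2, W6, W5, W3.
Key observation: reading the order forward, W2 is the first process whose need (2, 3, 2) meets the free pool (2, 3, 3) exactly on a resource it requests.
Check, step by step:
  pool = (2, 3, 3)
  W2 needs (2, 3, 2) <= (2, 3, 3) -> finishes; pool += (1, 3, 3) = (3, 6, 6)
  W6 needs (0, 1, 5) <= (3, 6, 6) -> finishes; pool += (0, 0, 1) = (3, 6, 7)
  W5 needs (3, 6, 7) <= (3, 6, 7) -> finishes; pool += (0, 1, 1) = (3, 7, 8)
  W3 needs (2, 0, 7) <= (3, 7, 8) -> finishes; pool += (0, 0, 1) = (3, 7, 9)
(3) Precisely 2 of the possible complete orderings are safe sequences.


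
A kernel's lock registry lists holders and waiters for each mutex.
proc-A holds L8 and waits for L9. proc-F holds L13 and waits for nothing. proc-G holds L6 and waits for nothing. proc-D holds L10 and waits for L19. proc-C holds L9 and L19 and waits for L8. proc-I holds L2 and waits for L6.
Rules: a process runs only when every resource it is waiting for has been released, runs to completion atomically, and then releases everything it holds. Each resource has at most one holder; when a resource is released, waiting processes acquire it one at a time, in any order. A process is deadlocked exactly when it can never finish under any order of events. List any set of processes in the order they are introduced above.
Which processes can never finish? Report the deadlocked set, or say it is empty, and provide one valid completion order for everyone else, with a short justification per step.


Deadlocked: proc-A, proc-D and proc-C.
Key observation: the cycle proc-A -> proc-C -> proc-A can never break — each member waits on the next; proc-D waits into the deadlock from upstream.
The rest can finish in the order proc-F, proc-G, proc-I.
Walking it through:
  proc-F waits on nothing -> runs at once and releases L13
  proc-G waits on nothing -> runs at once and releases L6
  run proc-I (all its waits — L6 — are resolved); releases L2


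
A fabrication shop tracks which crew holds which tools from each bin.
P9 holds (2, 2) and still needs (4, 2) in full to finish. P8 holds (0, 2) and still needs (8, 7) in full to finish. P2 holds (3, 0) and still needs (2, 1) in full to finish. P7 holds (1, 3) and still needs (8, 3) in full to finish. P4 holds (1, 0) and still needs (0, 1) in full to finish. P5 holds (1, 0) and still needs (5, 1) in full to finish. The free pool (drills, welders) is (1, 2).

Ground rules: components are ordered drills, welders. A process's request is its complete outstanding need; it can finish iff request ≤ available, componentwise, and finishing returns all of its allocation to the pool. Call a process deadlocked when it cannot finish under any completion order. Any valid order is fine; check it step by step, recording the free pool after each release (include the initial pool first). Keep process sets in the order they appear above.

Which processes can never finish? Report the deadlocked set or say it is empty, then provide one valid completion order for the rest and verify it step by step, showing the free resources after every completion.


Nothing here is deadlocked.
Key observation: there is always a runnable process — P4 first — so the state unwinds completely.
A valid finishing order for the others: P4, P2, P9, P5, P7, P8. Step-by-step check:
  pool = (1, 2)
  run P4 (needs (0, 1), free (1, 2)); after release of (1, 0) the pool is (2, 2)
  run P2 (needs (2, 1), free (2, 2)); after release of (3, 0) the pool is (5, 2)
  run P9 (needs (4, 2), free (5, 2)); after release of (2, 2) the pool is (7, 4)
  run P5 (needs (5, 1), free (7, 4)); after release of (1, 0) the pool is (8, 4)
  run P7 (needs (8, 3), free (8, 4)); after release of (1, 3) the pool is (9, 7)
  run P8 (needs (8, 7), free (9, 7)); after release of (0, 2) the pool is (9, 9)


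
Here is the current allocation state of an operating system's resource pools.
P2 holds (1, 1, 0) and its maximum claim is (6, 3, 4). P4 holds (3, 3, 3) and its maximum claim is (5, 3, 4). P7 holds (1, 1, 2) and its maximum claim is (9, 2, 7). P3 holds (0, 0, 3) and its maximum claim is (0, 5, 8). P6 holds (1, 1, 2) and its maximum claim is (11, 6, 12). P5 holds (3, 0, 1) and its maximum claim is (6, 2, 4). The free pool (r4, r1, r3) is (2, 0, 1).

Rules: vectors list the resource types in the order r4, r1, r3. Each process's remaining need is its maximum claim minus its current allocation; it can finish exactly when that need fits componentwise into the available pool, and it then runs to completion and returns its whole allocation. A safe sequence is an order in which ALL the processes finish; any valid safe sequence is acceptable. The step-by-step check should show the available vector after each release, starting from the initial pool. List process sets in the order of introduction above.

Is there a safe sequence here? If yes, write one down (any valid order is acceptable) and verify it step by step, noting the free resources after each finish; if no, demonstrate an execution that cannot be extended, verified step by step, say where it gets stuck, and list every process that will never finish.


The state is SAFE; one workable sequence: P4, P5, P2, P7, P3, P6.
Key observation: at P4 the run first touches a limit — (2, 0, 1) against (2, 0, 1), exact on a resource it actually requests.
Walking it through:
  pool = (2, 0, 1)
  P4: need (2, 0, 1) fits (2, 0, 1); releases (3, 3, 3), pool now (5, 3, 4)
  P5: need (3, 2, 3) fits (5, 3, 4); releases (3, 0, 1), pool now (8, 3, 5)
  P2: need (5, 2, 4) fits (8, 3, 5); releases (1, 1, 0), pool now (9, 4, 5)
  P7: need (8, 1, 5) fits (9, 4, 5); releases (1, 1, 2), pool now (10, 5, 7)
  P3: need (0, 5, 5) fits (10, 5, 7); releases (0, 0, 3), pool now (10, 5, 10)
  P6: need (10, 5, 10) fits (10, 5, 10); releases (1, 1, 2), pool now (11, 6, 12)


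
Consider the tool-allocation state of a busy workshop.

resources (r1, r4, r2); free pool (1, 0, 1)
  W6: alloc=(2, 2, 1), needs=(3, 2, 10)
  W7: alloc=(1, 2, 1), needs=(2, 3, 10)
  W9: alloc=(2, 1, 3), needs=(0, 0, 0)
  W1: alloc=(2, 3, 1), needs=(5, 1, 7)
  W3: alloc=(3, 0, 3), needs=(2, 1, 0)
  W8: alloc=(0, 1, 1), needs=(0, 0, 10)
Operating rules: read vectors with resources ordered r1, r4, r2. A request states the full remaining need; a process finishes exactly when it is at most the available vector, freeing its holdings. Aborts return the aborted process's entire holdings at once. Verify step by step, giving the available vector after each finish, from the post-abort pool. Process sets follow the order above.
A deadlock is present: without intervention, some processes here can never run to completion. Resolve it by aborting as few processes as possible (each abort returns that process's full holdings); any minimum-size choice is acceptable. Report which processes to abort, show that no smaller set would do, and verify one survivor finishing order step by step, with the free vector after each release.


The answer: abort W6 and W7.
Key observation: W8 could never have finished before the abort; with (3, 4, 2) returned by W6 and W7, it fits at step 4.
Minimality, checking each single-abort alternative: W6 alone leaves W7 blocked (short on r2); W7 alone leaves W6 blocked (short on r2); W9 alone leaves W6 blocked (short on r2); W1 alone leaves W6 blocked (short on r2); W3 alone leaves W6 blocked (short on r2); W8 alone leaves W6 blocked (short on r2).
One survivor order: W9, W3, W1, W8. Step-by-step check (post-abort pool first):
  pool = (4, 4, 3)
  W9 needs (0, 0, 0) <= (4, 4, 3) -> finishes; pool += (2, 1, 3) = (6, 5, 6)
  W3 needs (2, 1, 0) <= (6, 5, 6) -> finishes; pool += (3, 0, 3) = (9, 5, 9)
  W1 needs (5, 1, 7) <= (9, 5, 9) -> finishes; pool += (2, 3, 1) = (11, 8, 10)
  W8 needs (0, 0, 10) <= (11, 8, 10) -> finishes; pool += (0, 1, 1) = (11, 9, 11)


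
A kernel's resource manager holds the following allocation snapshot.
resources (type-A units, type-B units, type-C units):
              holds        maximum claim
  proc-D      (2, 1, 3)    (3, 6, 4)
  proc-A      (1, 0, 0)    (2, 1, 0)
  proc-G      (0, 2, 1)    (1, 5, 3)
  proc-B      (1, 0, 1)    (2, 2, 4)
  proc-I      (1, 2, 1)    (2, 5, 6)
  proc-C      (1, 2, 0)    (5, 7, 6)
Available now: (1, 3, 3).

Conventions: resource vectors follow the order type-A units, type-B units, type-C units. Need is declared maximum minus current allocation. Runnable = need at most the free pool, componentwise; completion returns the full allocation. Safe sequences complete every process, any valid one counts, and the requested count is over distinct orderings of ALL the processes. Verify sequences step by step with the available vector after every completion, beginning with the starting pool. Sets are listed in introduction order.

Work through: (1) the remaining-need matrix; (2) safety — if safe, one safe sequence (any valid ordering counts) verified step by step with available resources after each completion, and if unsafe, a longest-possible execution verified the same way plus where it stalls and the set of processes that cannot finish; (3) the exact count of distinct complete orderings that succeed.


(1) Need matrix, components ordered type-A units, type-B units, type-C units:
  proc-D: (1, 5, 1)
  proc-A: (1, 1, 0)
  proc-G: (1, 3, 2)
  proc-B: (1, 2, 3)
  proc-I: (1, 3, 5)
  proc-C: (4, 5, 6)
(2) The state is SAFE; one workable sequence: proc-G, proc-B, proc-D, proc-I, proc-C, proc-A.
Key observation: proc-G marks the first exact bind of the order: its need (1, 3, 2) fits the free (1, 3, 3) with zero slack on a requested resource.
Check, step by step:
  pool = (1, 3, 3)
  proc-G: need (1, 3, 2) fits (1, 3, 3); releases (0, 2, 1), pool now (1, 5, 4)
  proc-B: need (1, 2, 3) fits (1, 5, 4); releases (1, 0, 1), pool now (2, 5, 5)
  proc-D: need (1, 5, 1) fits (2, 5, 5); releases (2, 1, 3), pool now (4, 6, 8)
  proc-I: need (1, 3, 5) fits (4, 6, 8); releases (1, 2, 1), pool now (5, 8, 9)
  proc-C: need (4, 5, 6) fits (5, 8, 9); releases (1, 2, 0), pool now (6, 10, 9)
  proc-A: need (1, 1, 0) fits (6, 10, 9); releases (1, 0, 0), pool now (7, 10, 9)
(3) Precisely 74 of the possible complete orderings are safe sequences.


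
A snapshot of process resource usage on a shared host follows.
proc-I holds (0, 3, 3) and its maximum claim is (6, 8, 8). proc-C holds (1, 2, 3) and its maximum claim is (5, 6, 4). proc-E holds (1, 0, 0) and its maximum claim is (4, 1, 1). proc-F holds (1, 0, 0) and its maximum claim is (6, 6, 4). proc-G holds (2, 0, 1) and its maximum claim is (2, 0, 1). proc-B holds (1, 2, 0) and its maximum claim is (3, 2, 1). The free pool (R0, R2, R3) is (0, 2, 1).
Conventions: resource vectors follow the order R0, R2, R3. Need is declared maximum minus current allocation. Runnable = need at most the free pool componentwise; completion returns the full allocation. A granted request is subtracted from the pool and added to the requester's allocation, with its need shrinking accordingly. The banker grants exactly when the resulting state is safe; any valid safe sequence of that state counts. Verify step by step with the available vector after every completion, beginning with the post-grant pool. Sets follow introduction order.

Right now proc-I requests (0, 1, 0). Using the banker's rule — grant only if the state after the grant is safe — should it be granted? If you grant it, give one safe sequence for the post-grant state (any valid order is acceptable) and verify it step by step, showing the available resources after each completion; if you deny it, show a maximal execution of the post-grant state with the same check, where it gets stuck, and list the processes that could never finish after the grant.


DENY — the pretend-granted state is unsafe.
Key observation: proc-G, proc-B, proc-E can finish, but then (4, 3, 2) is all there is, and the blocked group's R2 demands exceed it.
On the post-grant state, proc-G, proc-B, proc-E is a maximal run — nothing extends it. Walking it through:
  pool = (0, 1, 1)
  proc-G: need (0, 0, 0) fits (0, 1, 1); releases (2, 0, 1), pool now (2, 1, 2)
  proc-B: need (2, 0, 1) fits (2, 1, 2); releases (1, 2, 0), pool now (3, 3, 2)
  proc-E: need (3, 1, 1) fits (3, 3, 2); releases (1, 0, 0), pool now (4, 3, 2)
  blocked: proc-I wants (6, 4, 5), pool (4, 3, 2) — not enough R0, R2 and R3
  blocked: proc-C wants (4, 4, 1), pool (4, 3, 2) — not enough R2
  blocked: proc-F wants (5, 6, 4), pool (4, 3, 2) — not enough R0, R2 and R3
Had the request been granted, proc-I, proc-C and proc-F could never finish.


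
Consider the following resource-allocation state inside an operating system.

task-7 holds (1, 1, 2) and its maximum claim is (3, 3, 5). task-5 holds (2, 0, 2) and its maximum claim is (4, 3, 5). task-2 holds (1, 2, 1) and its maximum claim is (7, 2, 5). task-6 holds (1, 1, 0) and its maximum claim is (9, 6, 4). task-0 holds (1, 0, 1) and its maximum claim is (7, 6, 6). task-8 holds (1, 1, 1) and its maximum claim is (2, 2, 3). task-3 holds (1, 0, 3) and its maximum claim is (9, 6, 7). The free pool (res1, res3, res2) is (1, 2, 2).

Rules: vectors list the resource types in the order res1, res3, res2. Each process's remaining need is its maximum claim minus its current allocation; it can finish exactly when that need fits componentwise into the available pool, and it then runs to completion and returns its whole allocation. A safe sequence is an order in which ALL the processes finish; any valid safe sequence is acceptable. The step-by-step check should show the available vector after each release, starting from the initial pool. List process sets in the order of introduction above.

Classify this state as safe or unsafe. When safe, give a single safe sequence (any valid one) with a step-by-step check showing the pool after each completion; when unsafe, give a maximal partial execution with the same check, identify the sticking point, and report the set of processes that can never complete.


UNSAFE.
Key observation: res1 is the bottleneck — with task-8, task-7, task-5 done the pool holds (5, 4, 7), short of every remaining need.
Going as far as possible: task-8, task-7, task-5; after that, nothing fits. Check, step by step:
  pool = (1, 2, 2)
  task-8: need (1, 1, 2) fits (1, 2, 2); releases (1, 1, 1), pool now (2, 3, 3)
  task-7: need (2, 2, 3) fits (2, 3, 3); releases (1, 1, 2), pool now (3, 4, 5)
  task-5: need (2, 3, 3) fits (3, 4, 5); releases (2, 0, 2), pool now (5, 4, 7)
  task-2 still needs (6, 0, 4) but only (5, 4, 7) is free — short on res1
  task-6 still needs (8, 5, 4) but only (5, 4, 7) is free — short on res1 and res3
  task-0 still needs (6, 6, 5) but only (5, 4, 7) is free — short on res1 and res3
  task-3 still needs (8, 6, 4) but only (5, 4, 7) is free — short on res1 and res3
Never able to finish: task-2, task-6, task-0 and task-3.


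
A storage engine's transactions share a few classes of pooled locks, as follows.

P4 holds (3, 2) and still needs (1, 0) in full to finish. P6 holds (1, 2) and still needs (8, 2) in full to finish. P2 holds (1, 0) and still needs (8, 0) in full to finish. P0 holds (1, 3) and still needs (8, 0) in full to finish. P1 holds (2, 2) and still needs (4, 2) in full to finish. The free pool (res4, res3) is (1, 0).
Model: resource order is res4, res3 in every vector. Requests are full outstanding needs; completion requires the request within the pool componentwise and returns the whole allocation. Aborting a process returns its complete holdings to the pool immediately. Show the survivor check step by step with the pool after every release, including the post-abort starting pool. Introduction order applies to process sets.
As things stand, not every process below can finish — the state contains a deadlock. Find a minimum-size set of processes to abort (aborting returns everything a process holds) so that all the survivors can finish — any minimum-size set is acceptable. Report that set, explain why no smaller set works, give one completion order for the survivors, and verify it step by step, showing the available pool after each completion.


Minimum abort set: P6 and P0.
Key observation: P2 was stuck for good until P6 and P0 gave back (2, 5); in the order shown it finishes at step 3.
Minimality, checking each single-abort alternative: P4 alone leaves P6 blocked (short on res4); P6 alone leaves P2 blocked (short on res4); P2 alone leaves P6 blocked (short on res4); P0 alone leaves P6 blocked (short on res4); P1 alone leaves P6 blocked (short on res4).
Survivors finish in the order: P4, P1, P2. Check, step by step (pool after the aborts first):
  pool = (3, 5)
  P4 needs (1, 0) <= (3, 5) -> finishes; pool += (3, 2) = (6, 7)
  P1 needs (4, 2) <= (6, 7) -> finishes; pool += (2, 2) = (8, 9)
  P2 needs (8, 0) <= (8, 9) -> finishes; pool += (1, 0) = (9, 9)


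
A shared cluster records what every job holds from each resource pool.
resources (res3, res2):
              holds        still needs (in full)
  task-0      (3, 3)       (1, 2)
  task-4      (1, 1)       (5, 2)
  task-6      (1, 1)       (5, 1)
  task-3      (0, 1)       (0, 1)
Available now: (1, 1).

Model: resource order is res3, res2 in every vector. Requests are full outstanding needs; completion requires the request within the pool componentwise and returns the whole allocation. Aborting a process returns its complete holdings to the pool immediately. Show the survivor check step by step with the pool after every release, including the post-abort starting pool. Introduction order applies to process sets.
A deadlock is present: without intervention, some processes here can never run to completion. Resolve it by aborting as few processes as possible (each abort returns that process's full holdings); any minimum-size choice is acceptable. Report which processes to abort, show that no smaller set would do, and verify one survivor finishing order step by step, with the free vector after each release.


Abort task-6.
Key observation: before aborting task-6, task-4 was permanently blocked — no order could ever run it; afterwards it completes at step 3.
No smaller set exists: with zero aborts the deadlock remains.
One survivor order: task-0, task-3, task-4. Step-by-step check (post-abort pool first):
  pool = (2, 2)
  run task-0 (needs (1, 2), free (2, 2)); after release of (3, 3) the pool is (5, 5)
  run task-3 (needs (0, 1), free (5, 5)); after release of (0, 1) the pool is (5, 6)
  run task-4 (needs (5, 2), free (5, 6)); after release of (1, 1) the pool is (6, 7)


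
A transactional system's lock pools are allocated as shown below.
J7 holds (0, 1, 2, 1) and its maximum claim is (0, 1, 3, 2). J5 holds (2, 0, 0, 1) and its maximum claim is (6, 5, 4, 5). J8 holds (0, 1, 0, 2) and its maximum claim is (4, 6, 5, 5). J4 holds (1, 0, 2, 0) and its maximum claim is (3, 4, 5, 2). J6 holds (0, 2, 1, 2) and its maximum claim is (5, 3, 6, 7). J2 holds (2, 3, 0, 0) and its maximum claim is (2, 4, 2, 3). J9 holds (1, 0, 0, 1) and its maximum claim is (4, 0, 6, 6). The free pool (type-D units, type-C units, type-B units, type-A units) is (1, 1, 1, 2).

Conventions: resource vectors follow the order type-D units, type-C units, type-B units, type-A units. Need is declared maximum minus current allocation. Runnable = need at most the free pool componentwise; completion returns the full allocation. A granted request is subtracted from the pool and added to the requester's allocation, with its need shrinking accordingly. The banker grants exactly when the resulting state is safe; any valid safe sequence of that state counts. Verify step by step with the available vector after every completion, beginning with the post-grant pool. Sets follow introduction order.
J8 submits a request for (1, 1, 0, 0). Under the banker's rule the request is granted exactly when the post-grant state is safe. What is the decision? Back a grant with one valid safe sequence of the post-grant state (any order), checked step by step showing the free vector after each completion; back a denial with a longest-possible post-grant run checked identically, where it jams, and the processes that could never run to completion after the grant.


GRANT — the state after the grant stays safe, e.g. via J7, J2, J4, J8, J5, J6, J9.
Key observation: after the grant the pool drops to (0, 0, 1, 2), which still lets J7 finish first and unwind the rest.
Step-by-step check of the post-grant state:
  pool = (0, 0, 1, 2)
  J7: need (0, 0, 1, 1) fits (0, 0, 1, 2); releases (0, 1, 2, 1), pool now (0, 1, 3, 3)
  J2: need (0, 1, 2, 3) fits (0, 1, 3, 3); releases (2, 3, 0, 0), pool now (2, 4, 3, 3)
  J4: need (2, 4, 3, 2) fits (2, 4, 3, 3); releases (1, 0, 2, 0), pool now (3, 4, 5, 3)
  J8: need (3, 4, 5, 3) fits (3, 4, 5, 3); releases (1, 2, 0, 2), pool now (4, 6, 5, 5)
  J5: need (4, 5, 4, 4) fits (4, 6, 5, 5); releases (2, 0, 0, 1), pool now (6, 6, 5, 6)
  J6: need (5, 1, 5, 5) fits (6, 6, 5, 6); releases (0, 2, 1, 2), pool now (6, 8, 6, 8)
  J9: need (3, 0, 6, 5) fits (6, 8, 6, 8); releases (1, 0, 0, 1), pool now (7, 8, 6, 9)
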